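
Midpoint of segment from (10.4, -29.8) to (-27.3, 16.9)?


Mx = (10.4 - 27.3)/2 = -16.9/2 = -8.4500
My = (-29.8 + 16.9)/2 = -12.9/2 = -6.4500

(-8.4500, -6.4500)


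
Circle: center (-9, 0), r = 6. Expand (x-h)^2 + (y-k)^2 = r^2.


(x+ 9)^2 + (y-0)^2 = 6^2
D = -2h = 18, E = -2k = 0
F = h^2+k^2-r^2 = 81+0-36 = 45

x^2 + y^2 + 18x + 45 = 0


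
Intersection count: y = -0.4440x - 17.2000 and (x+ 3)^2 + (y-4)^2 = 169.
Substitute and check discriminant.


Substitute y = -0.4440x - 17.2000: (x+ 3)^2 + (-0.4440x- 17.2000-4)^2 = 169
Expand to Ax^2 + Bx + C = 0, where b-k = -21.2
A = 1+m^2 = 1.197136
B = 2(m(b-k) - h) = 2(-0.4440*(-21.2) + 3) = 24.8256
C = h^2 + (b-k)^2 - r^2 = 9 + 449.44 - 169 = 289.44
disc = B^2-4AC = 616.3104 - 1385.9962 = -769.6858
disc < 0

0 intersection points


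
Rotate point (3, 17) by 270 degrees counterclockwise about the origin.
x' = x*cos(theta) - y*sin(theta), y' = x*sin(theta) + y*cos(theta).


cos(270) = 0, sin(270) = -1
x' = 3*0 - 17*(-1) = 17
y' = 3*(-1) + 17*0 = -3

(17, -3)


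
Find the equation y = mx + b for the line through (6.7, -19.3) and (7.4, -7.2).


m = (12.1)/(0.7) = 17.2857
b = y1 - m*x1 = -19.3 - (12.1*6.7)/(0.7) = -19.3 - 115.8143 = -135.1143

y = 17.2857x - 135.1143


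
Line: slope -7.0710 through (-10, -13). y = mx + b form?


y + 13 = -7.0710(x + 10)
y = -7.0710x - 13 + 7.0710*(-10)
y = -7.0710x - 83.7100

y = -7.0710x - 83.7100


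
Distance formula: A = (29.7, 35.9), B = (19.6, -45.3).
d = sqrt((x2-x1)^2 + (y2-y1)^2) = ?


dx = 19.6 - 29.7 = -10.1
dy = -45.3 - 35.9 = -81.2
d = sqrt(102.01 + 6593.44) = sqrt(6695.45) = 81.8257

81.8257


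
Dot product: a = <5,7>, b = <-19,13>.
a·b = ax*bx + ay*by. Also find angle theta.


a·b = 5*(-19) + 7*13 = -95 + 91 = -4
|a| = sqrt(25+49) = 8.6023
|b| = sqrt(361+169) = 23.0217
cos(theta) = -4/(sqrt(74)*sqrt(530)) = -4/sqrt(39220) = -0.020198
theta = arccos(-4/sqrt(39220)) = 91.1573 degrees

a·b = -4, theta = 91.1573 deg


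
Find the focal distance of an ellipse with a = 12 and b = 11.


c^2 = 12^2 - 11^2 = 144 - 121 = 23
c = sqrt(23) = 4.7958

c = 4.7958


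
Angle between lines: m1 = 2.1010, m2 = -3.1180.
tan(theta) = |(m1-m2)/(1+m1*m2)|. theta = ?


m1-m2 = 5.219
1+m1*m2 = -5.550918
tan(theta) = |5.219/(-5.550918)| = 0.940205
theta = arctan(|5.219/(-5.550918)|) = 43.2348 degrees (acute angle)

43.2348 degrees


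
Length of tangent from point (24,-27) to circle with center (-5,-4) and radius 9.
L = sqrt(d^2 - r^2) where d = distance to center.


d = sqrt((24+ 5)^2 + (-27+ 4)^2) = sqrt(841+529) = 37.0135
L = sqrt(1370.0000 - 81) = sqrt(1289.0000) = 35.9026

35.9026


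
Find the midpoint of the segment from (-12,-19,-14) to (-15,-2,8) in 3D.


Mx = (-12- 15)/2 = -13.5000
My = (-19- 2)/2 = -10.5000
Mz = (-14+8)/2 = -3.0000

M = (-13.5000, -10.5000, -3.0000)


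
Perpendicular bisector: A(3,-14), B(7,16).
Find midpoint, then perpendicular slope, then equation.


Midpoint = (5, 1)
Slope of AB = dy/dx = 30/4 = 7.5000
Perp slope = -dx/dy = -4/30 = -0.1333
b = My - (perp slope)*Mx = 1 + (4*5)/30 = 1 + 0.6667 = 1.6667

y = -0.1333x + 1.6667


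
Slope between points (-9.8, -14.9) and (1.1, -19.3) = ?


dy = -19.3 + 14.9 = -4.4
dx = 1.1 + 9.8 = 10.9
m = -4.4/10.9 = -0.4037

m = -0.4037


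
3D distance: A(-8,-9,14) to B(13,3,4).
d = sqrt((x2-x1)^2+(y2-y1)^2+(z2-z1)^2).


dx=21, dy=12, dz=-10
d = sqrt(441+144+100) = sqrt(685) = 26.1725

26.1725


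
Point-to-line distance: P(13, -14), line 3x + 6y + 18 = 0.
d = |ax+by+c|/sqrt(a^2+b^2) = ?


|3*13 + 6*(-14) + 18| = |-27| = 27
sqrt(9 + 36) = sqrt(45) = 6.7082
d = 27/sqrt(45) = 4.0249

4.0249


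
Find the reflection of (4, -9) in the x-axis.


Reflection rule for x-axis: (x, -y)
(4, -9) -> (4, 9)

(4, 9)


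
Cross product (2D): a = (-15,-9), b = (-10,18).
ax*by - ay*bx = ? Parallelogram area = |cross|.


cross = -15*18 + 9*(-10) = -270 - 90 = -360
Parallelogram area = |-360| = 360

cross = -360, parallelogram area = 360


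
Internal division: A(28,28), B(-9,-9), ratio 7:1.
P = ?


Px = (7*(-9) + 1*28)/8 = -35/8 = -4.3750
Py = (7*(-9) + 1*28)/8 = -35/8 = -4.3750

P = (-4.3750, -4.3750)


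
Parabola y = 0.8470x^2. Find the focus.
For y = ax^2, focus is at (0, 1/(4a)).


a = 0.8470
4a = 3.3880
focus = (0, 1/3.3880) = (0, 0.2952)

Focus = (0, 0.2952)


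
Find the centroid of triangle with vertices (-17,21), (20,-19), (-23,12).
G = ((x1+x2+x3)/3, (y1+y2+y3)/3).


Gx = (-17+20- 23)/3 = -20/3 = -6.6667
Gy = (21- 19+12)/3 = 14/3 = 4.6667

G = (-6.6667, 4.6667)


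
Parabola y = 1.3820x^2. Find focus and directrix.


a = 1.3820
1/(4a) = 0.1809
Focus = (0, 0.1809)
Directrix: y = -0.1809

Focus = (0, 0.1809), Directrix: y = -0.1809


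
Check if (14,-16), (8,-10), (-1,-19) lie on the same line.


14*(-10+ 19) + 8*(-19+ 16) - 1*(-16+ 10)
= 126 - 24 + 6 = 108

No, not collinear (determinant = 108)


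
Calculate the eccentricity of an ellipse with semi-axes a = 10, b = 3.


c = sqrt(100-9) = sqrt(91) = 9.5394
e = c/a = sqrt(91)/10 = 0.9539

e = 0.9539


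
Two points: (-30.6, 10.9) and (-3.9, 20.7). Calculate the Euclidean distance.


dx = -3.9 + 30.6 = 26.7
dy = 20.7 - 10.9 = 9.8
d = sqrt(712.89 + 96.04) = sqrt(808.93) = 28.4417

28.4417


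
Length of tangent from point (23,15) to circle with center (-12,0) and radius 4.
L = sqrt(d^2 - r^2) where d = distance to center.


d = sqrt((23+ 12)^2 + (15-0)^2) = sqrt(1225+225) = 38.0789
L = sqrt(1450.0000 - 16) = sqrt(1434.0000) = 37.8682

37.8682


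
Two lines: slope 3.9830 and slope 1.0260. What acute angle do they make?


m1-m2 = 2.957
1+m1*m2 = 5.086558
tan(theta) = |2.957/5.086558| = 0.581336
theta = arctan(|2.957/5.086558|) = 30.1710 degrees (acute angle)

30.1710 degrees


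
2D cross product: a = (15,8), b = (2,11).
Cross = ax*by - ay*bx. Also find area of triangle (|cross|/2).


cross = 15*11 - 8*2 = 165 - 16 = 149
Triangle area = |149|/2 = 149/2 = 74.5000

cross = 149, triangle area = 74.5000


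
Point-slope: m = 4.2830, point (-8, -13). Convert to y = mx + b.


y + 13 = 4.2830(x + 8)
y = 4.2830x - 13 - 4.2830*(-8)
y = 4.2830x + 21.2640

y = 4.2830x + 21.2640


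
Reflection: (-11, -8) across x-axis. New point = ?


Reflection rule for x-axis: (x, -y)
(-11, -8) -> (-11, 8)

(-11, 8)


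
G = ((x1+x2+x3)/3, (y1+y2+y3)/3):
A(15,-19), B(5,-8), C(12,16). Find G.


Gx = (15+5+12)/3 = 32/3 = 10.6667
Gy = (-19- 8+16)/3 = -11/3 = -3.6667

G = (10.6667, -3.6667)


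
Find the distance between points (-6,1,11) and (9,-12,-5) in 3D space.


dx=15, dy=-13, dz=-16
d = sqrt(225+169+256) = sqrt(650) = 25.4951

25.4951


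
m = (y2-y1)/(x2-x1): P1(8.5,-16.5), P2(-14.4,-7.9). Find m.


dy = -7.9 + 16.5 = 8.6
dx = -14.4 - 8.5 = -22.9
m = 8.6/(-22.9) = -0.3755

m = -0.3755


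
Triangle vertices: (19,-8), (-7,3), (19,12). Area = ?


19*(3-12) = -171
-7*(12+ 8) = -140
19*(-8-3) = -209
sum = -520
Area = |-520|/2 = 260.0000

260.0000 sq units


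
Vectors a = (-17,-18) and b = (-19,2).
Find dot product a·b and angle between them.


a·b = -17*(-19) - 18*2 = 323 - 36 = 287
|a| = sqrt(289+324) = 24.7588
|b| = sqrt(361+4) = 19.1050
cos(theta) = 287/(sqrt(613)*sqrt(365)) = 287/sqrt(223745) = 0.606744
theta = arccos(287/sqrt(223745)) = 52.6456 degrees

a·b = 287, theta = 52.6456 deg


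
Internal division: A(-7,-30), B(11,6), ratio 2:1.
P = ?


Px = (2*11 + 1*(-7))/3 = 15/3 = 5.0000
Py = (2*6 + 1*(-30))/3 = -18/3 = -6.0000

P = (5.0000, -6.0000)


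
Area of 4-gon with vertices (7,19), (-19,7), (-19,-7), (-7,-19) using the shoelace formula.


sum(xi*y_{i+1}) = 7*7 - 19*(-7) - 19*(-19) - 7*19 = 410
sum(yi*x_{i+1}) = 19*(-19) + 7*(-19) - 7*(-7) - 19*7 = -578
Area = |410 + 578|/2 = 988/2 = 494.0000

494.0000 sq units


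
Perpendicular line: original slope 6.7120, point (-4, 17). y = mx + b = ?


Perpendicular slope = -1/m1 = -1/6.7120 = -0.1490
b2 = y0 - m2*x0 = 17 - 4/6.7120 = 17 - 0.5959 = 16.4041

y = -0.1490x + 16.4041


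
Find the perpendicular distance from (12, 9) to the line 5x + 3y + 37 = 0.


|5*12 + 3*9 + 37| = |124| = 124
sqrt(25 + 9) = sqrt(34) = 5.8310
d = 124/sqrt(34) = 21.2658

21.2658


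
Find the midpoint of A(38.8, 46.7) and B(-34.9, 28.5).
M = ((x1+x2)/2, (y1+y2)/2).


Mx = (38.8 - 34.9)/2 = 3.9/2 = 1.9500
My = (46.7 + 28.5)/2 = 75.2/2 = 37.6000

(1.9500, 37.6000)


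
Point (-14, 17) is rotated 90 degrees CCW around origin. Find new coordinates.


cos(90) = 0, sin(90) = 1
x' = -14*0 - 17*1 = -17
y' = -14*1 + 17*0 = -14

(-17, -14)


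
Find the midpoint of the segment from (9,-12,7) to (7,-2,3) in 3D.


Mx = (9+7)/2 = 8.0000
My = (-12- 2)/2 = -7.0000
Mz = (7+3)/2 = 5.0000

M = (8.0000, -7.0000, 5.0000)


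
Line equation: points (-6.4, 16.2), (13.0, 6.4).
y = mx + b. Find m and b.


m = (-9.8)/(19.4) = -0.5052
b = y1 - m*x1 = 16.2 - (-9.8*(-6.4))/(19.4) = 16.2 - 3.2330 = 12.9670

y = -0.5052x + 12.9670


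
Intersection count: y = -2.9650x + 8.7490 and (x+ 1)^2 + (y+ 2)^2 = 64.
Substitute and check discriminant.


Substitute y = -2.9650x + 8.7490: (x+ 1)^2 + (-2.9650x+8.7490+ 2)^2 = 64
Expand to Ax^2 + Bx + C = 0, where b-k = 10.749
A = 1+m^2 = 9.791225
B = 2(m(b-k) - h) = 2(-2.9650*10.749 + 1) = -61.74157
C = h^2 + (b-k)^2 - r^2 = 1 + 115.541001 - 64 = 52.541001
disc = B^2-4AC = 3812.0215 - 2057.7631 = 1754.2584
disc > 0

2 intersection points


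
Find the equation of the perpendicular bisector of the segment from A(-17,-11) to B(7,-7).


Midpoint = (-5, -9)
Slope of AB = dy/dx = 4/24 = 0.1667
Perp slope = -dx/dy = -24/4 = -6.0000
b = My - (perp slope)*Mx = -9 + (24*(-5))/4 = -9 - 30.0000 = -39.0000

y = -6.0000x - 39.0000


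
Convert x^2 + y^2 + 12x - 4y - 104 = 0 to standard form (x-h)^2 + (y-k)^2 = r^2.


h = -D/2 = -12/2 = -6
k = -E/2 = 4/2 = 2
r^2 = h^2 + k^2 - F = 36 + 4 + 104 = 144
r = 12

Center (-6, 2), radius = 12


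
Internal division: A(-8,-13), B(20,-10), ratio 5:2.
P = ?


Px = (5*20 + 2*(-8))/7 = 84/7 = 12.0000
Py = (5*(-10) + 2*(-13))/7 = -76/7 = -10.8571

P = (12.0000, -10.8571)


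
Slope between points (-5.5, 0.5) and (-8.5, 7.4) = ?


dy = 7.4 - 0.5 = 6.9
dx = -8.5 + 5.5 = -3.0
m = 6.9/(-3.0) = -2.3000

m = -2.3000


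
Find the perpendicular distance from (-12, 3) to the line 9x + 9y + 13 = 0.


|9*(-12) + 9*3 + 13| = |-68| = 68
sqrt(81 + 81) = sqrt(162) = 12.7279
d = 68/sqrt(162) = 5.3426

5.3426


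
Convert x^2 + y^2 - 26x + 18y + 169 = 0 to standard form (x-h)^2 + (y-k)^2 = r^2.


h = -D/2 = 26/2 = 13
k = -E/2 = -18/2 = -9
r^2 = h^2 + k^2 - F = 169 + 81 - 169 = 81
r = 9

Center (13, -9), radius = 9


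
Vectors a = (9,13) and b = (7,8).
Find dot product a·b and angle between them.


a·b = 9*7 + 13*8 = 63 + 104 = 167
|a| = sqrt(81+169) = 15.8114
|b| = sqrt(49+64) = 10.6301
cos(theta) = 167/(sqrt(250)*sqrt(113)) = 167/sqrt(28250) = 0.993590
theta = arccos(167/sqrt(28250)) = 6.4908 degrees

a·b = 167, theta = 6.4908 deg


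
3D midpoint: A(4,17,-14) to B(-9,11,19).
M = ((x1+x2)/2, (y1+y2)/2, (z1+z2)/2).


Mx = (4- 9)/2 = -2.5000
My = (17+11)/2 = 14.0000
Mz = (-14+19)/2 = 2.5000

M = (-2.5000, 14.0000, 2.5000)


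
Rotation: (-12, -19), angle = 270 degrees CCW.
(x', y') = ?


cos(270) = 0, sin(270) = -1
x' = -12*0 + 19*(-1) = -19
y' = -12*(-1) - 19*0 = 12

(-19, 12)


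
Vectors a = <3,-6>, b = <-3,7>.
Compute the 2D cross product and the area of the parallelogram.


cross = 3*7 + 6*(-3) = 21 - 18 = 3
Parallelogram area = |3| = 3

cross = 3, parallelogram area = 3


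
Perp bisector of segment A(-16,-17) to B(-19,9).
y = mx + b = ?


Midpoint = (-17.5, -4)
Slope of AB = dy/dx = 26/(-3) = -8.6667
Perp slope = -dx/dy = 3/26 = 0.1154
b = My - (perp slope)*Mx = -4 + (-3*(-17.5))/26 = -4 + 2.0192 = -1.9808

y = 0.1154x - 1.9808


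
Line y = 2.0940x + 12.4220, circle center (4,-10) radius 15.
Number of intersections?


Substitute y = 2.0940x + 12.4220: (x-4)^2 + (2.0940x+12.4220+ 10)^2 = 225
Expand to Ax^2 + Bx + C = 0, where b-k = 22.422
A = 1+m^2 = 5.384836
B = 2(m(b-k) - h) = 2(2.0940*22.422 - 4) = 85.903336
C = h^2 + (b-k)^2 - r^2 = 16 + 502.746084 - 225 = 293.746084
disc = B^2-4AC = 7379.3831 - 6327.0980 = 1052.2851
disc > 0

2 intersection points


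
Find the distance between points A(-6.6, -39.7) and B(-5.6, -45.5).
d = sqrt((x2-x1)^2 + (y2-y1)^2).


dx = -5.6 + 6.6 = 1.0
dy = -45.5 + 39.7 = -5.8
d = sqrt(1.0 + 33.64) = sqrt(34.64) = 5.8856

5.8856


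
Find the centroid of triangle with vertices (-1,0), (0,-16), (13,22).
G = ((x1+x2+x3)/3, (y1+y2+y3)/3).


Gx = (-1+0+13)/3 = 12/3 = 4.0000
Gy = (0- 16+22)/3 = 6/3 = 2.0000

G = (4.0000, 2.0000)


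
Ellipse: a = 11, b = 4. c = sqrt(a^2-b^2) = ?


c^2 = 11^2 - 4^2 = 121 - 16 = 105
c = sqrt(105) = 10.2470

c = 10.2470


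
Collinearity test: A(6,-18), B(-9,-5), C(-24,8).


6*(-5-8) - 9*(8+ 18) - 24*(-18+ 5)
= -78 - 234 + 312 = 0

Yes, collinear (determinant = 0)


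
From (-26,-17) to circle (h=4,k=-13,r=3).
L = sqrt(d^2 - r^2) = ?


d = sqrt((-26-4)^2 + (-17+ 13)^2) = sqrt(900+16) = 30.2655
L = sqrt(916.0000 - 9) = sqrt(907.0000) = 30.1164

30.1164


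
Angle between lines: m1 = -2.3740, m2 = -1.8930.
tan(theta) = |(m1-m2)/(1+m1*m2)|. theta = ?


m1-m2 = -0.481
1+m1*m2 = 5.493982
tan(theta) = |-0.481/5.493982| = 0.087550
theta = arctan(|-0.481/5.493982|) = 5.0035 degrees (acute angle)

5.0035 degrees


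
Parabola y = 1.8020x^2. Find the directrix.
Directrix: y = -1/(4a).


a = 1.8020
1/(4a) = 0.1387
directrix: y = -0.1387 = -0.1387

y = -0.1387


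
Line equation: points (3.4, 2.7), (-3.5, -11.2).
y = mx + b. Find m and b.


m = (-13.9)/(-6.9) = 2.0145
b = y1 - m*x1 = 2.7 - (-13.9*3.4)/(-6.9) = 2.7 - 6.8493 = -4.1493

y = 2.0145x - 4.1493


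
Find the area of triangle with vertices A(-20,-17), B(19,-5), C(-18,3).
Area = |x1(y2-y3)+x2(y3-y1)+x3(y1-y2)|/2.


-20*(-5-3) = 160
19*(3+ 17) = 380
-18*(-17+ 5) = 216
sum = 756
Area = |756|/2 = 378.0000

378.0000 sq units


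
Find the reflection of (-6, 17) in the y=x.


Reflection rule for y=x: (y, x)
(-6, 17) -> (17, -6)

(17, -6)


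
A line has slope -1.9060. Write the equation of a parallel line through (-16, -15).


Parallel lines have equal slopes.
m2 = -1.9060
b2 = -15 + 1.9060*(-16) = -45.4960

y = -1.9060x - 45.4960


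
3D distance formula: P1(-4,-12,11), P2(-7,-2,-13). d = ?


dx=-3, dy=10, dz=-24
d = sqrt(9+100+576) = sqrt(685) = 26.1725

26.1725


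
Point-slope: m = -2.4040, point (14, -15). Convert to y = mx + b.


y + 15 = -2.4040(x - 14)
y = -2.4040x - 15 + 2.4040*14
y = -2.4040x + 18.6560

y = -2.4040x + 18.6560


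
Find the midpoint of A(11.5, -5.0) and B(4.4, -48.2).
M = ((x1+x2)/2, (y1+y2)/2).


Mx = (11.5 + 4.4)/2 = 15.9/2 = 7.9500
My = (-5.0 - 48.2)/2 = -53.2/2 = -26.6000

(7.9500, -26.6000)


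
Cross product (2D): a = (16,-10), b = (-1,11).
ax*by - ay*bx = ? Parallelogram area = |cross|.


cross = 16*11 + 10*(-1) = 176 - 10 = 166
Parallelogram area = |166| = 166

cross = 166, parallelogram area = 166


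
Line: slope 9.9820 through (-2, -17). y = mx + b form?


y + 17 = 9.9820(x + 2)
y = 9.9820x - 17 - 9.9820*(-2)
y = 9.9820x + 2.9640

y = 9.9820x + 2.9640


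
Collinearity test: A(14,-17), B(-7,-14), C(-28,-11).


14*(-14+ 11) - 7*(-11+ 17) - 28*(-17+ 14)
= -42 - 42 + 84 = 0

Yes, collinear (determinant = 0)


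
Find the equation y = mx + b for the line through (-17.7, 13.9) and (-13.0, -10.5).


m = (-24.4)/(4.7) = -5.1915
b = y1 - m*x1 = 13.9 - (-24.4*(-17.7))/(4.7) = 13.9 - 91.8894 = -77.9894

y = -5.1915x - 77.9894


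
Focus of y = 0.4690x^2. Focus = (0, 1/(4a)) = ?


a = 0.4690
4a = 1.8760
focus = (0, 1/1.8760) = (0, 0.5330)

Focus = (0, 0.5330)


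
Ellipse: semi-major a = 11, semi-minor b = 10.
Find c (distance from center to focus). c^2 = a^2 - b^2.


c^2 = 11^2 - 10^2 = 121 - 100 = 21
c = sqrt(21) = 4.5826

c = 4.5826


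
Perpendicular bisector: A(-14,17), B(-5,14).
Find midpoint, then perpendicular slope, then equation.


Midpoint = (-9.5, 15.5)
Slope of AB = dy/dx = -3/9 = -0.3333
Perp slope = -dx/dy = 9/3 = 3.0000
b = My - (perp slope)*Mx = 15.5 + (9*(-9.5))/(-3) = 15.5 + 28.5000 = 44.0000

y = 3.0000x + 44.0000


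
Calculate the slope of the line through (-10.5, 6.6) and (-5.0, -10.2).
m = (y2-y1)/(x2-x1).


dy = -10.2 - 6.6 = -16.8
dx = -5.0 + 10.5 = 5.5
m = -16.8/5.5 = -3.0545

m = -3.0545


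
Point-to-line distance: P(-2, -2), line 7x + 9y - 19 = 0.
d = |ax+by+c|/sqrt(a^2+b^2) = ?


|7*(-2) + 9*(-2) - 19| = |-51| = 51
sqrt(49 + 81) = sqrt(130) = 11.4018
d = 51/sqrt(130) = 4.4730

4.4730


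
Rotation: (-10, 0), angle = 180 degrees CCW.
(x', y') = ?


cos(180) = -1, sin(180) = 0
x' = -10*(-1) - 0*0 = 10
y' = -10*0 + 0*(-1) = 0

(10, 0)


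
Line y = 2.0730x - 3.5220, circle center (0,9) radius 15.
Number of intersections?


Substitute y = 2.0730x - 3.5220: (x-0)^2 + (2.0730x- 3.5220-9)^2 = 225
Expand to Ax^2 + Bx + C = 0, where b-k = -12.522
A = 1+m^2 = 5.297329
B = 2(m(b-k) - h) = 2(2.0730*(-12.522) - 0) = -51.916212
C = h^2 + (b-k)^2 - r^2 = 0 + 156.800484 - 225 = -68.199516
disc = B^2-4AC = 2695.2931 + 1445.1011 = 4140.3942
disc > 0

2 intersection points


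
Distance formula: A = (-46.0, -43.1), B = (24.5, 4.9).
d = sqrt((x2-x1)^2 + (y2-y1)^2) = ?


dx = 24.5 + 46.0 = 70.5
dy = 4.9 + 43.1 = 48.0
d = sqrt(4970.25 + 2304.0) = sqrt(7274.25) = 85.2892

85.2892


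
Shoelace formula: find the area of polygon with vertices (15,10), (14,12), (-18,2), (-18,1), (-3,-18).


sum(xi*y_{i+1}) = 15*12 + 14*2 - 18*1 - 18*(-18) - 3*10 = 484
sum(yi*x_{i+1}) = 10*14 + 12*(-18) + 2*(-18) + 1*(-3) - 18*15 = -385
Area = |484 + 385|/2 = 869/2 = 434.5000

434.5000 sq units


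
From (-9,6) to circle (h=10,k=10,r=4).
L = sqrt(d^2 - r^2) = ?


d = sqrt((-9-10)^2 + (6-10)^2) = sqrt(361+16) = 19.4165
L = sqrt(377.0000 - 16) = sqrt(361.0000) = 19.0000

19.0000


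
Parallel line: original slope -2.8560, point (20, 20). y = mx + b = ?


Parallel lines have equal slopes.
m2 = -2.8560
b2 = 20 + 2.8560*20 = 77.1200

y = -2.8560x + 77.1200


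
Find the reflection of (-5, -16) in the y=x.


Reflection rule for y=x: (y, x)
(-5, -16) -> (-16, -5)

(-16, -5)


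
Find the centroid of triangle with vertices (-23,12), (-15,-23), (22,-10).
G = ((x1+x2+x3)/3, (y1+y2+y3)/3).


Gx = (-23- 15+22)/3 = -16/3 = -5.3333
Gy = (12- 23- 10)/3 = -21/3 = -7.0000

G = (-5.3333, -7.0000)


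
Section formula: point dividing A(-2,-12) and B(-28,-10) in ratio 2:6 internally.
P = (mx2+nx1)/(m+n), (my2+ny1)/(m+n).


Px = (2*(-28) + 6*(-2))/8 = -68/8 = -8.5000
Py = (2*(-10) + 6*(-12))/8 = -92/8 = -11.5000

P = (-8.5000, -11.5000)


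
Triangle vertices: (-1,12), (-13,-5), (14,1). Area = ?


-1*(-5-1) = 6
-13*(1-12) = 143
14*(12+ 5) = 238
sum = 387
Area = |387|/2 = 193.5000

193.5000 sq units


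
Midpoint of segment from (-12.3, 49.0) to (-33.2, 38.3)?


Mx = (-12.3 - 33.2)/2 = -45.5/2 = -22.7500
My = (49.0 + 38.3)/2 = 87.3/2 = 43.6500

(-22.7500, 43.6500)


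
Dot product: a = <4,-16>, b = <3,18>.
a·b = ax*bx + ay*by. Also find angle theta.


a·b = 4*3 - 16*18 = 12 - 288 = -276
|a| = sqrt(16+256) = 16.4924
|b| = sqrt(9+324) = 18.2483
cos(theta) = -276/(sqrt(272)*sqrt(333)) = -276/sqrt(90576) = -0.917070
theta = arccos(-276/sqrt(90576)) = 156.5014 degrees

a·b = -276, theta = 156.5014 deg


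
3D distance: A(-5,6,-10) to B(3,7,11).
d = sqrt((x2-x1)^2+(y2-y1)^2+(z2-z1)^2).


dx=8, dy=1, dz=21
d = sqrt(64+1+441) = sqrt(506) = 22.4944

22.4944


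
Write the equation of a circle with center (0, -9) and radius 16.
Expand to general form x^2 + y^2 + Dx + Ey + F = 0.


(x-0)^2 + (y+ 9)^2 = 16^2
D = -2h = 0, E = -2k = 18
F = h^2+k^2-r^2 = 0+81-256 = -175

x^2 + y^2 + 18y - 175 = 0


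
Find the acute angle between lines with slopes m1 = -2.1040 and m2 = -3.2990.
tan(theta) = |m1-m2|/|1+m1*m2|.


m1-m2 = 1.195
1+m1*m2 = 7.941096
tan(theta) = |1.195/7.941096| = 0.150483
theta = arctan(|1.195/7.941096|) = 8.5578 degrees (acute angle)

8.5578 degrees


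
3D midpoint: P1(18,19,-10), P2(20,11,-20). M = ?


Mx = (18+20)/2 = 19.0000
My = (19+11)/2 = 15.0000
Mz = (-10- 20)/2 = -15.0000

M = (19.0000, 15.0000, -15.0000)


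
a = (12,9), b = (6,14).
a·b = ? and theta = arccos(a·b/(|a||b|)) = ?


a·b = 12*6 + 9*14 = 72 + 126 = 198
|a| = sqrt(144+81) = 15.0000
|b| = sqrt(36+196) = 15.2315
cos(theta) = 198/(sqrt(225)*sqrt(232)) = 198/sqrt(52200) = 0.866622
theta = arccos(198/sqrt(52200)) = 29.9315 degrees

a·b = 198, theta = 29.9315 deg


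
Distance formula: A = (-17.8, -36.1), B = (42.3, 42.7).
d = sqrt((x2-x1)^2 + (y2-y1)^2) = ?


dx = 42.3 + 17.8 = 60.1
dy = 42.7 + 36.1 = 78.8
d = sqrt(3612.01 + 6209.44) = sqrt(9821.45) = 99.1032

99.1032


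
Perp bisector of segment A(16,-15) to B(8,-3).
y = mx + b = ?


Midpoint = (12, -9)
Slope of AB = dy/dx = 12/(-8) = -1.5000
Perp slope = -dx/dy = 8/12 = 0.6667
b = My - (perp slope)*Mx = -9 + (-8*12)/12 = -9 - 8.0000 = -17.0000

y = 0.6667x - 17.0000


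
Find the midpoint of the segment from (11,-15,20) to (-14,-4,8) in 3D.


Mx = (11- 14)/2 = -1.5000
My = (-15- 4)/2 = -9.5000
Mz = (20+8)/2 = 14.0000

M = (-1.5000, -9.5000, 14.0000)


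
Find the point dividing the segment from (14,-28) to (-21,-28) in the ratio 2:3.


Px = (2*(-21) + 3*14)/5 = 0/5 = 0
Py = (2*(-28) + 3*(-28))/5 = -140/5 = -28.0000

P = (0, -28.0000)


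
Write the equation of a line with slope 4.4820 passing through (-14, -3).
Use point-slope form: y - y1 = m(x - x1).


y + 3 = 4.4820(x + 14)
y = 4.4820x - 3 - 4.4820*(-14)
y = 4.4820x + 59.7480

y = 4.4820x + 59.7480


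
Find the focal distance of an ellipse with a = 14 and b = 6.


c^2 = 14^2 - 6^2 = 196 - 36 = 160
c = sqrt(160) = 12.6491

c = 12.6491


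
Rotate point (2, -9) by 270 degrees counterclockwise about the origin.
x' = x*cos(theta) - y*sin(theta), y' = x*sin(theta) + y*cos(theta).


cos(270) = 0, sin(270) = -1
x' = 2*0 + 9*(-1) = -9
y' = 2*(-1) - 9*0 = -2

(-9, -2)


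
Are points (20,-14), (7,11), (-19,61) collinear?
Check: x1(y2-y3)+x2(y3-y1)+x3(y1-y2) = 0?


20*(11-61) + 7*(61+ 14) - 19*(-14-11)
= -1000 + 525 + 475 = 0

Yes, collinear (determinant = 0)


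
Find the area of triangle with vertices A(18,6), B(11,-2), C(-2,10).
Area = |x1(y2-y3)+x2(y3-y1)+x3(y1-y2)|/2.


18*(-2-10) = -216
11*(10-6) = 44
-2*(6+ 2) = -16
sum = -188
Area = |-188|/2 = 94.0000

94.0000 sq units


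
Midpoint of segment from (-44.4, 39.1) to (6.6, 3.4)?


Mx = (-44.4 + 6.6)/2 = -37.8/2 = -18.9000
My = (39.1 + 3.4)/2 = 42.5/2 = 21.2500

(-18.9000, 21.2500)


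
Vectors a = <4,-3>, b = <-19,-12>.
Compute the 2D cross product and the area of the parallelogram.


cross = 4*(-12) + 3*(-19) = -48 - 57 = -105
Parallelogram area = |-105| = 105

cross = -105, parallelogram area = 105


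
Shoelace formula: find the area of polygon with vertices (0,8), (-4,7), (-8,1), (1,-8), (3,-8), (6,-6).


sum(xi*y_{i+1}) = 0*7 - 4*1 - 8*(-8) + 1*(-8) + 3*(-6) + 6*8 = 82
sum(yi*x_{i+1}) = 8*(-4) + 7*(-8) + 1*1 - 8*3 - 8*6 - 6*0 = -159
Area = |82 + 159|/2 = 241/2 = 120.5000

120.5000 sq units


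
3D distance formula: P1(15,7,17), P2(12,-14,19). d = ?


dx=-3, dy=-21, dz=2
d = sqrt(9+441+4) = sqrt(454) = 21.3073

21.3073


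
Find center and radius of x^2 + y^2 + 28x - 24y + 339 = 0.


h = -D/2 = -28/2 = -14
k = -E/2 = 24/2 = 12
r^2 = h^2 + k^2 - F = 196 + 144 - 339 = 1
r = 1

Center (-14, 12), radius = 1


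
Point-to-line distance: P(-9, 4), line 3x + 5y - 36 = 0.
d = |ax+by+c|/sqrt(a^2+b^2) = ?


|3*(-9) + 5*4 - 36| = |-43| = 43
sqrt(9 + 25) = sqrt(34) = 5.8310
d = 43/sqrt(34) = 7.3744

7.3744


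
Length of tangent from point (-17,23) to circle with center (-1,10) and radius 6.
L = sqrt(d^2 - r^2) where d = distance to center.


d = sqrt((-17+ 1)^2 + (23-10)^2) = sqrt(256+169) = 20.6155
L = sqrt(425.0000 - 36) = sqrt(389.0000) = 19.7231

19.7231


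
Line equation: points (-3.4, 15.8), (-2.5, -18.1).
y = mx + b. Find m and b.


m = (-33.9)/(0.9) = -37.6667
b = y1 - m*x1 = 15.8 - (-33.9*(-3.4))/(0.9) = 15.8 - 128.0667 = -112.2667

y = -37.6667x - 112.2667


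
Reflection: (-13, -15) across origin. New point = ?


Reflection rule for origin: (-x, -y)
(-13, -15) -> (13, 15)

(13, 15)


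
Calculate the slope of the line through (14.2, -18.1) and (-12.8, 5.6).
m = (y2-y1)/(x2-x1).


dy = 5.6 + 18.1 = 23.7
dx = -12.8 - 14.2 = -27.0
m = 23.7/(-27.0) = -0.8778

m = -0.8778


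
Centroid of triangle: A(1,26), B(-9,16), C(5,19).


Gx = (1- 9+5)/3 = -3/3 = -1.0000
Gy = (26+16+19)/3 = 61/3 = 20.3333

G = (-1.0000, 20.3333)


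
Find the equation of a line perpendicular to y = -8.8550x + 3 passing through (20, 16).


Perpendicular slope = -1/m1 = -1/(-8.8550) = 0.1129
b2 = y0 - m2*x0 = 16 + 20/(-8.8550) = 16 - 2.2586 = 13.7414

y = 0.1129x + 13.7414


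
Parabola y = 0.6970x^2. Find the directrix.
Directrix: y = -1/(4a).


a = 0.6970
1/(4a) = 0.3587
directrix: y = -0.3587 = -0.3587

y = -0.3587


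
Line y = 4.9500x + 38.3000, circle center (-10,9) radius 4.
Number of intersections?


Substitute y = 4.9500x + 38.3000: (x+ 10)^2 + (4.9500x+38.3000-9)^2 = 16
Expand to Ax^2 + Bx + C = 0, where b-k = 29.3
A = 1+m^2 = 25.5025
B = 2(m(b-k) - h) = 2(4.9500*29.3 + 10) = 310.07
C = h^2 + (b-k)^2 - r^2 = 100 + 858.49 - 16 = 942.49
disc = B^2-4AC = 96143.4049 - 96143.4049 = 0
disc = 0

1 intersection point (tangent)


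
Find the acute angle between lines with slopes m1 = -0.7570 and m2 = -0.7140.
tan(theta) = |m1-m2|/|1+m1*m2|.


m1-m2 = -0.043
1+m1*m2 = 1.540498
tan(theta) = |-0.043/1.540498| = 0.027913
theta = arctan(|-0.043/1.540498|) = 1.5989 degrees (acute angle)

1.5989 degrees


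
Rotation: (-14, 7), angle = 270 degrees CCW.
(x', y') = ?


cos(270) = 0, sin(270) = -1
x' = -14*0 - 7*(-1) = 7
y' = -14*(-1) + 7*0 = 14

(7, 14)


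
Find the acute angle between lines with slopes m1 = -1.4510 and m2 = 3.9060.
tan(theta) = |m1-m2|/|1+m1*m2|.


m1-m2 = -5.357
1+m1*m2 = -4.667606
tan(theta) = |-5.357/(-4.667606)| = 1.147698
theta = arctan(|-5.357/(-4.667606)|) = 48.9340 degrees (acute angle)

48.9340 degrees


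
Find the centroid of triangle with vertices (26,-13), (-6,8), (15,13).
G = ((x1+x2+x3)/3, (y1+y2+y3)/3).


Gx = (26- 6+15)/3 = 35/3 = 11.6667
Gy = (-13+8+13)/3 = 8/3 = 2.6667

G = (11.6667, 2.6667)


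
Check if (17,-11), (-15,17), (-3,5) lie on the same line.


17*(17-5) - 15*(5+ 11) - 3*(-11-17)
= 204 - 240 + 84 = 48

No, not collinear (determinant = 48)


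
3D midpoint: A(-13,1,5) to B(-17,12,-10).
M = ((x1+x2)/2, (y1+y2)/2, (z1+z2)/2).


Mx = (-13- 17)/2 = -15.0000
My = (1+12)/2 = 6.5000
Mz = (5- 10)/2 = -2.5000

M = (-15.0000, 6.5000, -2.5000)


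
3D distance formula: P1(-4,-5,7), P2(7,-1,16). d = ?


dx=11, dy=4, dz=9
d = sqrt(121+16+81) = sqrt(218) = 14.7648

14.7648


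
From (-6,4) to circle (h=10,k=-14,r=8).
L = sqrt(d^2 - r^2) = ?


d = sqrt((-6-10)^2 + (4+ 14)^2) = sqrt(256+324) = 24.0832
L = sqrt(580.0000 - 64) = sqrt(516.0000) = 22.7156

22.7156


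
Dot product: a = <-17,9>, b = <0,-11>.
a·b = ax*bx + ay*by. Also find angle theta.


a·b = -17*0 + 9*(-11) = 0 - 99 = -99
|a| = sqrt(289+81) = 19.2354
|b| = sqrt(0+121) = 11.0000
cos(theta) = -99/(sqrt(370)*sqrt(121)) = -99/sqrt(44770) = -0.467888
theta = arccos(-99/sqrt(44770)) = 117.8973 degrees

a·b = -99, theta = 117.8973 deg


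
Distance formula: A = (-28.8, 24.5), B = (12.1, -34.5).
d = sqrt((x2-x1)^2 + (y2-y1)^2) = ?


dx = 12.1 + 28.8 = 40.9
dy = -34.5 - 24.5 = -59.0
d = sqrt(1672.81 + 3481.0) = sqrt(5153.81) = 71.7900

71.7900


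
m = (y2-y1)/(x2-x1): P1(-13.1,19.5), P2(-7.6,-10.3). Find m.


dy = -10.3 - 19.5 = -29.8
dx = -7.6 + 13.1 = 5.5
m = -29.8/5.5 = -5.4182

m = -5.4182


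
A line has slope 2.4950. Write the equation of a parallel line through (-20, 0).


Parallel lines have equal slopes.
m2 = 2.4950
b2 = 0 - 2.4950*(-20) = 49.9000

y = 2.4950x + 49.9000


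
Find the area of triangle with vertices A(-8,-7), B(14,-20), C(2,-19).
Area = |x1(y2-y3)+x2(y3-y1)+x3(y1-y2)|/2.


-8*(-20+ 19) = 8
14*(-19+ 7) = -168
2*(-7+ 20) = 26
sum = -134
Area = |-134|/2 = 67.0000

67.0000 sq units


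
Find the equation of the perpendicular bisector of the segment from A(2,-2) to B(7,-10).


Midpoint = (4.5, -6)
Slope of AB = dy/dx = -8/5 = -1.6000
Perp slope = -dx/dy = 5/8 = 0.6250
b = My - (perp slope)*Mx = -6 + (5*4.5)/(-8) = -6 - 2.8125 = -8.8125

y = 0.6250x - 8.8125


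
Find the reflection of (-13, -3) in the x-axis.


Reflection rule for x-axis: (x, -y)
(-13, -3) -> (-13, 3)

(-13, 3)


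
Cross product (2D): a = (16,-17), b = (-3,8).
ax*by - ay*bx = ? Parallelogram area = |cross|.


cross = 16*8 + 17*(-3) = 128 - 51 = 77
Parallelogram area = |77| = 77

cross = 77, parallelogram area = 77


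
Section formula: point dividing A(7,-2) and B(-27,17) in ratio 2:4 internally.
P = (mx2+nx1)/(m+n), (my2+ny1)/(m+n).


Px = (2*(-27) + 4*7)/6 = -26/6 = -4.3333
Py = (2*17 + 4*(-2))/6 = 26/6 = 4.3333

P = (-4.3333, 4.3333)


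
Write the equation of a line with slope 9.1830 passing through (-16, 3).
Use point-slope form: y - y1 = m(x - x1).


y - 3 = 9.1830(x + 16)
y = 9.1830x + 3 - 9.1830*(-16)
y = 9.1830x + 149.9280

y = 9.1830x + 149.9280


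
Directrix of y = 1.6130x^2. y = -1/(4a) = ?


a = 1.6130
1/(4a) = 0.1550
directrix: y = -0.1550 = -0.1550

y = -0.1550


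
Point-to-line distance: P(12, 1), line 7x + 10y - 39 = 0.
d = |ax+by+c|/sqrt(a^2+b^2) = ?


|7*12 + 10*1 - 39| = |55| = 55
sqrt(49 + 100) = sqrt(149) = 12.2066
d = 55/sqrt(149) = 4.5058

4.5058


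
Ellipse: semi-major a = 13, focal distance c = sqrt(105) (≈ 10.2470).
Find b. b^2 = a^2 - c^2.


b^2 = 13^2 - (sqrt(105))^2 = 169 - 105 = 64
b = sqrt(64) = 8

b = 8


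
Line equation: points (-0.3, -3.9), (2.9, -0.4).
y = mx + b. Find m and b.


m = (3.5)/(3.2) = 1.0938
b = y1 - m*x1 = -3.9 - (3.5*(-0.3))/(3.2) = -3.9 + 0.3281 = -3.5719

y = 1.0938x - 3.5719


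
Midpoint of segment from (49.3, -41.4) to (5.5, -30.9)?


Mx = (49.3 + 5.5)/2 = 54.8/2 = 27.4000
My = (-41.4 - 30.9)/2 = -72.3/2 = -36.1500

(27.4000, -36.1500)


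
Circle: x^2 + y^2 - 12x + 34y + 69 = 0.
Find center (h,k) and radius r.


h = -D/2 = 12/2 = 6
k = -E/2 = -34/2 = -17
r^2 = h^2 + k^2 - F = 36 + 289 - 69 = 256
r = 16

Center (6, -17), radius = 16


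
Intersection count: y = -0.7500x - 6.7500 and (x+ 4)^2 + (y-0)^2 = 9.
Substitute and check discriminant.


Substitute y = -0.7500x - 6.7500: (x+ 4)^2 + (-0.7500x- 6.7500-0)^2 = 9
Expand to Ax^2 + Bx + C = 0, where b-k = -6.75
A = 1+m^2 = 1.5625
B = 2(m(b-k) - h) = 2(-0.7500*(-6.75) + 4) = 18.125
C = h^2 + (b-k)^2 - r^2 = 16 + 45.5625 - 9 = 52.5625
disc = B^2-4AC = 328.5156 - 328.5156 = 0
disc = 0

1 intersection point (tangent)


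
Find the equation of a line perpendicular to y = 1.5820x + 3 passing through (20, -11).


Perpendicular slope = -1/m1 = -1/1.5820 = -0.6321
b2 = y0 - m2*x0 = -11 + 20/1.5820 = -11 + 12.6422 = 1.6422

y = -0.6321x + 1.6422


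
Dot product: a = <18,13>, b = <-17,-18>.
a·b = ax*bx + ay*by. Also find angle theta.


a·b = 18*(-17) + 13*(-18) = -306 - 234 = -540
|a| = sqrt(324+169) = 22.2036
|b| = sqrt(289+324) = 24.7588
cos(theta) = -540/(sqrt(493)*sqrt(613)) = -540/sqrt(302209) = -0.982291
theta = arccos(-540/sqrt(302209)) = 169.2011 degrees

a·b = -540, theta = 169.2011 deg


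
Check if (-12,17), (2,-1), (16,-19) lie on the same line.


-12*(-1+ 19) + 2*(-19-17) + 16*(17+ 1)
= -216 - 72 + 288 = 0

Yes, collinear (determinant = 0)


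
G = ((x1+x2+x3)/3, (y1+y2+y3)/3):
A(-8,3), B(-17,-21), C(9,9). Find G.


Gx = (-8- 17+9)/3 = -16/3 = -5.3333
Gy = (3- 21+9)/3 = -9/3 = -3.0000

G = (-5.3333, -3.0000)


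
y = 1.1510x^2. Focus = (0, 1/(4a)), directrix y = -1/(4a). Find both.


a = 1.1510
1/(4a) = 0.2172
Focus = (0, 0.2172)
Directrix: y = -0.2172

Focus = (0, 0.2172), Directrix: y = -0.2172


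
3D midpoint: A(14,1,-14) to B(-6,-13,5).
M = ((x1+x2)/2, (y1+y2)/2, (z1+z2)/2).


Mx = (14- 6)/2 = 4.0000
My = (1- 13)/2 = -6.0000
Mz = (-14+5)/2 = -4.5000

M = (4.0000, -6.0000, -4.5000)


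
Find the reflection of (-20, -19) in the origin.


Reflection rule for origin: (-x, -y)
(-20, -19) -> (20, 19)

(20, 19)


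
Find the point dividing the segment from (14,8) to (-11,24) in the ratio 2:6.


Px = (2*(-11) + 6*14)/8 = 62/8 = 7.7500
Py = (2*24 + 6*8)/8 = 96/8 = 12.0000

P = (7.7500, 12.0000)


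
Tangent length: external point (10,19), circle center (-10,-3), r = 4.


d = sqrt((10+ 10)^2 + (19+ 3)^2) = sqrt(400+484) = 29.7321
L = sqrt(884.0000 - 16) = sqrt(868.0000) = 29.4618

29.4618


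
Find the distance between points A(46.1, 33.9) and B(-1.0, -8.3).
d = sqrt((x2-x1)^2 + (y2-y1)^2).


dx = -1.0 - 46.1 = -47.1
dy = -8.3 - 33.9 = -42.2
d = sqrt(2218.41 + 1780.84) = sqrt(3999.25) = 63.2396

63.2396


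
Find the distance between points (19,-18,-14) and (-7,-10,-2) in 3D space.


dx=-26, dy=8, dz=12
d = sqrt(676+64+144) = sqrt(884) = 29.7321

29.7321


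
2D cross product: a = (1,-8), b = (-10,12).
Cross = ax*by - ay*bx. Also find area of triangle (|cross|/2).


cross = 1*12 + 8*(-10) = 12 - 80 = -68
Triangle area = |-68|/2 = 68/2 = 34.0000

cross = -68, triangle area = 34.0000


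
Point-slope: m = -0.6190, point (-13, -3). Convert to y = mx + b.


y + 3 = -0.6190(x + 13)
y = -0.6190x - 3 + 0.6190*(-13)
y = -0.6190x - 11.0470

y = -0.6190x - 11.0470


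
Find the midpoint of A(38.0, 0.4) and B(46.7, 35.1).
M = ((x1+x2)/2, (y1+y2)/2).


Mx = (38.0 + 46.7)/2 = 84.7/2 = 42.3500
My = (0.4 + 35.1)/2 = 35.5/2 = 17.7500

(42.3500, 17.7500)


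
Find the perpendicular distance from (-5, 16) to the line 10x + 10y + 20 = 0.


|10*(-5) + 10*16 + 20| = |130| = 130
sqrt(100 + 100) = sqrt(200) = 14.1421
d = 130/sqrt(200) = 9.1924

9.1924


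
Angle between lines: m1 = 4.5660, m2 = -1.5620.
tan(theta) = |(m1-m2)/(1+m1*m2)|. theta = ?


m1-m2 = 6.128
1+m1*m2 = -6.132092
tan(theta) = |6.128/(-6.132092)| = 0.999333
theta = arctan(|6.128/(-6.132092)|) = 44.9809 degrees (acute angle)

44.9809 degrees


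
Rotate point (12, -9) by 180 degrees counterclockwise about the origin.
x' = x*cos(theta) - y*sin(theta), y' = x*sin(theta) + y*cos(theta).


cos(180) = -1, sin(180) = 0
x' = 12*(-1) + 9*0 = -12
y' = 12*0 - 9*(-1) = 9

(-12, 9)


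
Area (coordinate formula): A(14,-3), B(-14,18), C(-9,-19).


14*(18+ 19) = 518
-14*(-19+ 3) = 224
-9*(-3-18) = 189
sum = 931
Area = |931|/2 = 465.5000

465.5000 sq units


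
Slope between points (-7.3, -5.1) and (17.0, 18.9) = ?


dy = 18.9 + 5.1 = 24.0
dx = 17.0 + 7.3 = 24.3
m = 24.0/24.3 = 0.9877

m = 0.9877


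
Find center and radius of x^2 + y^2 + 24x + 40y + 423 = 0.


h = -D/2 = -24/2 = -12
k = -E/2 = -40/2 = -20
r^2 = h^2 + k^2 - F = 144 + 400 - 423 = 121
r = 11

Center (-12, -20), radius = 11


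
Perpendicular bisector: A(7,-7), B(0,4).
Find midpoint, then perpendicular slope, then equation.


Midpoint = (3.5, -1.5)
Slope of AB = dy/dx = 11/(-7) = -1.5714
Perp slope = -dx/dy = 7/11 = 0.6364
b = My - (perp slope)*Mx = -1.5 + (-7*3.5)/11 = -1.5 - 2.2273 = -3.7273

y = 0.6364x - 3.7273


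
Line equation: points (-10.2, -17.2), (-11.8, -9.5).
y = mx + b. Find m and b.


m = (7.7)/(-1.6) = -4.8125
b = y1 - m*x1 = -17.2 - (7.7*(-10.2))/(-1.6) = -17.2 - 49.0875 = -66.2875

y = -4.8125x - 66.2875


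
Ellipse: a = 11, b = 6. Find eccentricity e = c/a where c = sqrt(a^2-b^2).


c = sqrt(121-36) = sqrt(85) = 9.2195
e = c/a = sqrt(85)/11 = 0.8381

e = 0.8381


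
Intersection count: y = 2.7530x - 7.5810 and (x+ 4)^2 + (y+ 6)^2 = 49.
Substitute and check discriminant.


Substitute y = 2.7530x - 7.5810: (x+ 4)^2 + (2.7530x- 7.5810+ 6)^2 = 49
Expand to Ax^2 + Bx + C = 0, where b-k = -1.581
A = 1+m^2 = 8.579009
B = 2(m(b-k) - h) = 2(2.7530*(-1.581) + 4) = -0.704986
C = h^2 + (b-k)^2 - r^2 = 16 + 2.499561 - 49 = -30.500439
disc = B^2-4AC = 0.4970 + 1046.6542 = 1047.1512
disc > 0

2 intersection points


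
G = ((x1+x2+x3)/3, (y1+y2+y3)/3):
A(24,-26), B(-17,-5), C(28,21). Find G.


Gx = (24- 17+28)/3 = 35/3 = 11.6667
Gy = (-26- 5+21)/3 = -10/3 = -3.3333

G = (11.6667, -3.3333)


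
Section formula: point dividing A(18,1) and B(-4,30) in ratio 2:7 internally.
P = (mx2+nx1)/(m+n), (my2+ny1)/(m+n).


Px = (2*(-4) + 7*18)/9 = 118/9 = 13.1111
Py = (2*30 + 7*1)/9 = 67/9 = 7.4444

P = (13.1111, 7.4444)


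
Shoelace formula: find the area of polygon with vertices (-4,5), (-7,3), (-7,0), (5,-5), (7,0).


sum(xi*y_{i+1}) = -4*3 - 7*0 - 7*(-5) + 5*0 + 7*5 = 58
sum(yi*x_{i+1}) = 5*(-7) + 3*(-7) + 0*5 - 5*7 + 0*(-4) = -91
Area = |58 + 91|/2 = 149/2 = 74.5000

74.5000 sq units


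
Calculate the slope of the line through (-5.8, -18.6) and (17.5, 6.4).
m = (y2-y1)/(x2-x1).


dy = 6.4 + 18.6 = 25.0
dx = 17.5 + 5.8 = 23.3
m = 25.0/23.3 = 1.0730

m = 1.0730


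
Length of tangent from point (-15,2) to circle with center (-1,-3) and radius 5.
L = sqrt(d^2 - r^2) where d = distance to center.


d = sqrt((-15+ 1)^2 + (2+ 3)^2) = sqrt(196+25) = 14.8661
L = sqrt(221.0000 - 25) = sqrt(196.0000) = 14.0000

14.0000


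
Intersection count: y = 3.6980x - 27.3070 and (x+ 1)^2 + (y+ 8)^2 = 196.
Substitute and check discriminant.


Substitute y = 3.6980x - 27.3070: (x+ 1)^2 + (3.6980x- 27.3070+ 8)^2 = 196
Expand to Ax^2 + Bx + C = 0, where b-k = -19.307
A = 1+m^2 = 14.675204
B = 2(m(b-k) - h) = 2(3.6980*(-19.307) + 1) = -140.794572
C = h^2 + (b-k)^2 - r^2 = 1 + 372.760249 - 196 = 177.760249
disc = B^2-4AC = 19823.1115 - 10434.6717 = 9388.4398
disc > 0

2 intersection points


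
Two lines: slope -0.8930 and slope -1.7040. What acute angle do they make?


m1-m2 = 0.811
1+m1*m2 = 2.521672
tan(theta) = |0.811/2.521672| = 0.321612
theta = arctan(|0.811/2.521672|) = 17.8284 degrees (acute angle)

17.8284 degrees


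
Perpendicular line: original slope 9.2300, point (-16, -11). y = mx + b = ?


Perpendicular slope = -1/m1 = -1/9.2300 = -0.1083
b2 = y0 - m2*x0 = -11 - 16/9.2300 = -11 - 1.7335 = -12.7335

y = -0.1083x - 12.7335


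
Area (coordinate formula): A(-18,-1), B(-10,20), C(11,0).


-18*(20-0) = -360
-10*(0+ 1) = -10
11*(-1-20) = -231
sum = -601
Area = |-601|/2 = 300.5000

300.5000 sq units


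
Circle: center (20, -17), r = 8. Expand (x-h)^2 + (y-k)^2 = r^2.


(x-20)^2 + (y+ 17)^2 = 8^2
D = -2h = -40, E = -2k = 34
F = h^2+k^2-r^2 = 400+289-64 = 625

x^2 + y^2 - 40x + 34y + 625 = 0


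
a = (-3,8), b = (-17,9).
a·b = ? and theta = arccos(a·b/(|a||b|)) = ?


a·b = -3*(-17) + 8*9 = 51 + 72 = 123
|a| = sqrt(9+64) = 8.5440
|b| = sqrt(289+81) = 19.2354
cos(theta) = 123/(sqrt(73)*sqrt(370)) = 123/sqrt(27010) = 0.748416
theta = arccos(123/sqrt(27010)) = 41.5467 degrees

a·b = 123, theta = 41.5467 deg


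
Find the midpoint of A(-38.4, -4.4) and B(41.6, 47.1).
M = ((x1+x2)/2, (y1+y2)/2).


Mx = (-38.4 + 41.6)/2 = 3.2/2 = 1.6000
My = (-4.4 + 47.1)/2 = 42.7/2 = 21.3500

(1.6000, 21.3500)


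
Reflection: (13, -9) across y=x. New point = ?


Reflection rule for y=x: (y, x)
(13, -9) -> (-9, 13)

(-9, 13)


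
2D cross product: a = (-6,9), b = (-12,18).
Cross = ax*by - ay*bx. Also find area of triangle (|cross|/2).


cross = -6*18 - 9*(-12) = -108 + 108 = 0
Triangle area = |0|/2 = 0/2 = 0

cross = 0, triangle area = 0


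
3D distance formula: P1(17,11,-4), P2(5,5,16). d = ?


dx=-12, dy=-6, dz=20
d = sqrt(144+36+400) = sqrt(580) = 24.0832

24.0832
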